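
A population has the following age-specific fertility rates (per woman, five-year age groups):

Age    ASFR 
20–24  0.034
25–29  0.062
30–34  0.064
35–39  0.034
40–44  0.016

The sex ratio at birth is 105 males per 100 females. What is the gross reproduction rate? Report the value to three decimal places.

Proportion female at birth = 100 / (100 + 105) = 0.48780.
Sum of ASFRs = 0.034 + 0.062 + 0.064 + 0.034 + 0.016 = 0.210
TFR = 5 × 0.210 = 1.05
GRR = 0.48780 × 1.05 = 0.51219

0.512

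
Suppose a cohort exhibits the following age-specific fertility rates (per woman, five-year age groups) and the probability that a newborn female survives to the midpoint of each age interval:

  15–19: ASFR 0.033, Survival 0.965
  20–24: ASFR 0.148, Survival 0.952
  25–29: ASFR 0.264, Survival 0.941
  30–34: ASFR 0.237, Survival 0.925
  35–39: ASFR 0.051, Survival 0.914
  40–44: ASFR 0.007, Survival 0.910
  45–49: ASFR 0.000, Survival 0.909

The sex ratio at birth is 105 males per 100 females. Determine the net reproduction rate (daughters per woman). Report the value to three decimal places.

Proportion female at birth = 100 / (100 + 105) = 0.48780.
Survival-weighted fertility by age (5·fₓ·Sₓ):
  15–19: 5 × 0.033 × 0.965 = 0.15923
  20–24: 5 × 0.148 × 0.952 = 0.70448
  25–29: 5 × 0.264 × 0.941 = 1.24212
  30–34: 5 × 0.237 × 0.925 = 1.09613
  35–39: 5 × 0.051 × 0.914 = 0.23307
  40–44: 5 × 0.007 × 0.910 = 0.03185
  45–49: 5 × 0.000 × 0.909 = 0.00000
Sum = 3.46688
NRR = 0.48780 × 3.46688 = 1.69114

1.691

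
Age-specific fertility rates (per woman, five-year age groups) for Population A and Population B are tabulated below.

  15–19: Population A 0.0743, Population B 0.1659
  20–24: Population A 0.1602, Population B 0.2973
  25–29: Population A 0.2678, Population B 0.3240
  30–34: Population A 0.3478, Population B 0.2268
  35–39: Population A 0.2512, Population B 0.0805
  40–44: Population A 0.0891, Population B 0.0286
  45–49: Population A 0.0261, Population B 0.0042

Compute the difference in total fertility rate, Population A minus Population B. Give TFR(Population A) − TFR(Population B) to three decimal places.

Population A:
  Sum of ASFRs = 0.0743 + 0.1602 + 0.2678 + 0.3478 + 0.2512 + 0.0891 + 0.0261 = 1.2165
  TFR = 5 × 1.2165 = 6.0825
Population B:
  Sum of ASFRs = 0.1659 + 0.2973 + 0.3240 + 0.2268 + 0.0805 + 0.0286 + 0.0042 = 1.1273
  TFR = 5 × 1.1273 = 5.6365
Difference = 6.0825 − 5.6365 = 0.446

0.446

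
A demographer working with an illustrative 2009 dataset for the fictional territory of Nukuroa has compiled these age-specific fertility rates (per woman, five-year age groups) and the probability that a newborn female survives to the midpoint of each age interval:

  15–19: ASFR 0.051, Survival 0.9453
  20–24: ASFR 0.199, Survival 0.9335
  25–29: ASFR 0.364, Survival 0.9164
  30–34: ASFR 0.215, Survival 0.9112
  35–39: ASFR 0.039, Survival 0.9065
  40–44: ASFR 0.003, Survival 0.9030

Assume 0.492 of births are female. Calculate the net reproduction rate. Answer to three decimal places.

1.972

Proportion female at birth = 0.492.
Each age group contributes 5 × ASFR × survival:
  15–19: 5 × 0.051 × 0.9453 = 0.24105
  20–24: 5 × 0.199 × 0.9335 = 0.92883
  25–29: 5 × 0.364 × 0.9164 = 1.66785
  30–34: 5 × 0.215 × 0.9112 = 0.97954
  35–39: 5 × 0.039 × 0.9065 = 0.17677
  40–44: 5 × 0.003 × 0.9030 = 0.01355
Sum = 4.00759
NRR = 0.492 × 4.00759 = 1.97173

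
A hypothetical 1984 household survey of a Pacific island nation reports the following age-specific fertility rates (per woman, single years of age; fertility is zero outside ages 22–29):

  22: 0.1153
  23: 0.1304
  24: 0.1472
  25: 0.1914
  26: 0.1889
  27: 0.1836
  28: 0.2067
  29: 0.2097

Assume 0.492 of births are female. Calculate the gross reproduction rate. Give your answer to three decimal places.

0.676

Proportion female at birth = 0.492.
Sum of ASFRs = 0.1153 + 0.1304 + 0.1472 + 0.1914 + 0.1889 + 0.1836 + 0.2067 + 0.2097 = 1.3732
TFR = 1.3732
GRR = 0.492 × 1.3732 = 0.67561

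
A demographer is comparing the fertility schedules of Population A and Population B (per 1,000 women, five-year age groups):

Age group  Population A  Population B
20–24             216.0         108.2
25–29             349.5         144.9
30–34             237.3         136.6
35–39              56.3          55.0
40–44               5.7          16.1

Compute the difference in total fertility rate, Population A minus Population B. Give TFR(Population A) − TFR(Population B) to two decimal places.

2.02

Population A:
  Sum of ASFRs = 216.0 + 349.5 + 237.3 + 56.3 + 5.7 = 864.8
  TFR = 5 × 864.8 / 1000 = 4.324
Population B:
  Sum of ASFRs = 108.2 + 144.9 + 136.6 + 55.0 + 16.1 = 460.8
  TFR = 5 × 460.8 / 1000 = 2.304
Difference = 4.324 − 2.304 = 2.02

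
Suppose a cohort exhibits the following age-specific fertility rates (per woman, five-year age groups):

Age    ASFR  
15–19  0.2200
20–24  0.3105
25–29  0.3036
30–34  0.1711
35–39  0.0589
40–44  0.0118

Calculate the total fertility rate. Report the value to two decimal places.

5.38

Sum of ASFRs = 0.2200 + 0.3105 + 0.3036 + 0.1711 + 0.0589 + 0.0118 = 1.0759
TFR = 5 × 1.0759 = 5.3795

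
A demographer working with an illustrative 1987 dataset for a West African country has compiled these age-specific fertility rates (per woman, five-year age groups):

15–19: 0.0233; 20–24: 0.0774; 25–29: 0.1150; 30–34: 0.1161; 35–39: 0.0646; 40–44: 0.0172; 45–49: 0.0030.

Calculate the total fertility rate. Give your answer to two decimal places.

2.08

Sum of ASFRs = 0.0233 + 0.0774 + 0.1150 + 0.1161 + 0.0646 + 0.0172 + 0.0030 = 0.4166
TFR = 5 × 0.4166 = 2.083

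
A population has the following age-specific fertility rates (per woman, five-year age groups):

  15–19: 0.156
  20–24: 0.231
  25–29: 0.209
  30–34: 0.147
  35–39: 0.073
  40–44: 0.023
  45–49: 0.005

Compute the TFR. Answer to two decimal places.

4.22

Sum of ASFRs = 0.156 + 0.231 + 0.209 + 0.147 + 0.073 + 0.023 + 0.005 = 0.844
TFR = 5 × 0.844 = 4.22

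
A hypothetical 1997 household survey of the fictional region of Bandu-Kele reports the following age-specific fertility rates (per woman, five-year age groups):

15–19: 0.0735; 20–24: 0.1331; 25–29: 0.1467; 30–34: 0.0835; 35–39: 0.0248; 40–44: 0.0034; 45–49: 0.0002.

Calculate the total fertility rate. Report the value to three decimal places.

Sum of ASFRs = 0.0735 + 0.1331 + 0.1467 + 0.0835 + 0.0248 + 0.0034 + 0.0002 = 0.4652
TFR = 5 × 0.4652 = 2.326

2.326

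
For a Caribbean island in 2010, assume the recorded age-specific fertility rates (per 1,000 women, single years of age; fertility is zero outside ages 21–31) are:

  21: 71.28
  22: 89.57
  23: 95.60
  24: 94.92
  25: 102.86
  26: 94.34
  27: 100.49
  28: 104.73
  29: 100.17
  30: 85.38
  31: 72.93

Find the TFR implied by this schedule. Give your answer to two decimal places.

Sum of ASFRs = 71.28 + 89.57 + 95.60 + 94.92 + 102.86 + 94.34 + 100.49 + 104.73 + 100.17 + 85.38 + 72.93 = 1012.27
TFR = 1012.27 / 1000 = 1.01227

1.01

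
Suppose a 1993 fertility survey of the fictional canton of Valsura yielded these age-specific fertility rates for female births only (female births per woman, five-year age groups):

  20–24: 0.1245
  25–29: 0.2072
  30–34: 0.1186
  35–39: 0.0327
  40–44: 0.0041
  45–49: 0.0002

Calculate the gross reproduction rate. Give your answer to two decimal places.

2.44

Sum of female ASFRs = 0.1245 + 0.2072 + 0.1186 + 0.0327 + 0.0041 + 0.0002 = 0.4873
GRR = 5 × 0.4873 = 2.4365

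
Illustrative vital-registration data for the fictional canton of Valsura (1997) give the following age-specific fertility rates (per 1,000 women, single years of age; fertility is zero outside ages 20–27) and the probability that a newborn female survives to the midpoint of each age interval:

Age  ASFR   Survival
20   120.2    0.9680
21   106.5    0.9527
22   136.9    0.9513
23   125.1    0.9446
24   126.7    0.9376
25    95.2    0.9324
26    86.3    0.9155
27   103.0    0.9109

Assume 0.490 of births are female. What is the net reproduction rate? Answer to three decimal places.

Proportion female at birth = 0.490.
Per-age-group product (1 × ASFR × survival probability):
  20: 1 × 120.2/1000 × 0.9680 = 0.11635
  21: 1 × 106.5/1000 × 0.9527 = 0.10146
  22: 1 × 136.9/1000 × 0.9513 = 0.13023
  23: 1 × 125.1/1000 × 0.9446 = 0.11817
  24: 1 × 126.7/1000 × 0.9376 = 0.11879
  25: 1 × 95.2/1000 × 0.9324 = 0.08876
  26: 1 × 86.3/1000 × 0.9155 = 0.07901
  27: 1 × 103.0/1000 × 0.9109 = 0.09382
Sum = 0.84659
NRR = 0.490 × 0.84659 = 0.41483

0.415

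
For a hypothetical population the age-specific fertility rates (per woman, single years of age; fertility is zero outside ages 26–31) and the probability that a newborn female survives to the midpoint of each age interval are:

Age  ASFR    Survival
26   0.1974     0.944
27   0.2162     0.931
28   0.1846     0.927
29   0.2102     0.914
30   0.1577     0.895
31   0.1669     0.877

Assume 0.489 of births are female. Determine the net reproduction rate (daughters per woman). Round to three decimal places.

Proportion female at birth = 0.489.
Weighting each age-specific rate by interval width and survival:
  26: 1 × 0.1974 × 0.944 = 0.18635
  27: 1 × 0.2162 × 0.931 = 0.20128
  28: 1 × 0.1846 × 0.927 = 0.17112
  29: 1 × 0.2102 × 0.914 = 0.19212
  30: 1 × 0.1577 × 0.895 = 0.14114
  31: 1 × 0.1669 × 0.877 = 0.14637
Sum = 1.03838
NRR = 0.489 × 1.03838 = 0.50777
NRR < 1, so the cohort does not fully replace itself.

0.508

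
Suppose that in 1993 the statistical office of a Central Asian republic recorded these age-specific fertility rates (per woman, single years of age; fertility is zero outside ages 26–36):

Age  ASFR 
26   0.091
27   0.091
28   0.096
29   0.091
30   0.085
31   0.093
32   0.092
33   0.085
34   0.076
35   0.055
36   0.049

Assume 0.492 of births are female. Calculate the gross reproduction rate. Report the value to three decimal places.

Proportion female at birth = 0.492.
Sum of ASFRs = 0.091 + 0.091 + 0.096 + 0.091 + 0.085 + 0.093 + 0.092 + 0.085 + 0.076 + 0.055 + 0.049 = 0.904
TFR = 0.904
GRR = 0.492 × 0.904 = 0.44477

0.445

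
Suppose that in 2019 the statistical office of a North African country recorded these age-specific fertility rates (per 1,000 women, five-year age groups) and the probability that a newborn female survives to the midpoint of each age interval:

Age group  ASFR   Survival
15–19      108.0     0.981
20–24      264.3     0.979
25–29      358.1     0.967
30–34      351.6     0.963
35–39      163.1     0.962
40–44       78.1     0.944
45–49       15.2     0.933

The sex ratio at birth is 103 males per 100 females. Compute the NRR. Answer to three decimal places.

3.188

Proportion female at birth = 100 / (100 + 103) = 0.49261.
Per-age-group product (5 × ASFR × survival probability):
  15–19: 5 × 108.0/1000 × 0.981 = 0.52974
  20–24: 5 × 264.3/1000 × 0.979 = 1.29375
  25–29: 5 × 358.1/1000 × 0.967 = 1.73141
  30–34: 5 × 351.6/1000 × 0.963 = 1.69295
  35–39: 5 × 163.1/1000 × 0.962 = 0.78451
  40–44: 5 × 78.1/1000 × 0.944 = 0.36863
  45–49: 5 × 15.2/1000 × 0.933 = 0.07091
Sum = 6.47190
NRR = 0.49261 × 6.47190 = 3.18812
With NRR above 1 the population is above replacement fertility.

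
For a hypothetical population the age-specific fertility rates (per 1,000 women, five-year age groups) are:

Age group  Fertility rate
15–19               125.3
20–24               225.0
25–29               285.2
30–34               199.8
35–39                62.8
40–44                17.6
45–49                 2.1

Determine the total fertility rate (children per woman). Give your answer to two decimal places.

4.59

Sum of ASFRs = 125.3 + 225.0 + 285.2 + 199.8 + 62.8 + 17.6 + 2.1 = 917.8
TFR = 5 × 917.8 / 1000 = 4.589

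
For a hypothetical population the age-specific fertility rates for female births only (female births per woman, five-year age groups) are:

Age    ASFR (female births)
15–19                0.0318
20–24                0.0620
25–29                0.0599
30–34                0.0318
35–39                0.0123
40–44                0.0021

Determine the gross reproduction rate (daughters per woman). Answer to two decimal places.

Sum of female ASFRs = 0.0318 + 0.0620 + 0.0599 + 0.0318 + 0.0123 + 0.0021 = 0.1999
GRR = 5 × 0.1999 = 0.9995

1.00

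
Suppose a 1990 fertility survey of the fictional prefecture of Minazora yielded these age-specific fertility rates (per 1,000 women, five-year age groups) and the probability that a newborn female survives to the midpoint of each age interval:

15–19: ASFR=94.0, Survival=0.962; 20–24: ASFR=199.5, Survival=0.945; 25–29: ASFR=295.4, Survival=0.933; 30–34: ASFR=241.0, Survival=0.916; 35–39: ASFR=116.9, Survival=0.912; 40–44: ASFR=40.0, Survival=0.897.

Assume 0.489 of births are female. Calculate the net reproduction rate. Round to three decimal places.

2.244

Proportion female at birth = 0.489.
Per-age-group product (5 × ASFR × survival probability):
  15–19: 5 × 94.0/1000 × 0.962 = 0.45214
  20–24: 5 × 199.5/1000 × 0.945 = 0.94264
  25–29: 5 × 295.4/1000 × 0.933 = 1.37804
  30–34: 5 × 241.0/1000 × 0.916 = 1.10378
  35–39: 5 × 116.9/1000 × 0.912 = 0.53306
  40–44: 5 × 40.0/1000 × 0.897 = 0.17940
Sum = 4.58906
NRR = 0.489 × 4.58906 = 2.24405
With NRR above 1 the population is above replacement fertility.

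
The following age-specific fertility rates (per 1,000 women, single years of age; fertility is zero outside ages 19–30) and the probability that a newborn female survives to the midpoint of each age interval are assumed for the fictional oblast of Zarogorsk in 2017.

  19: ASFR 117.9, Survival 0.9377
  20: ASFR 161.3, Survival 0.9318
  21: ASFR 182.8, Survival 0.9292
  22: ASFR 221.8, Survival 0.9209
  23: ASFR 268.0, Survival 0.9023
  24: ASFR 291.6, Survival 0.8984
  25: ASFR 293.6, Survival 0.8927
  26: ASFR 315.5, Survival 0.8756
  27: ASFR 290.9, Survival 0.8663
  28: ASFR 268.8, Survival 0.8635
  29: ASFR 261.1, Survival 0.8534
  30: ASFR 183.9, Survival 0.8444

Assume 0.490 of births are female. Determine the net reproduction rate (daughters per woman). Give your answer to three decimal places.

1.244

Proportion female at birth = 0.490.
Each age group contributes 1 × ASFR × survival:
  19: 1 × 117.9/1000 × 0.9377 = 0.11055
  20: 1 × 161.3/1000 × 0.9318 = 0.15030
  21: 1 × 182.8/1000 × 0.9292 = 0.16986
  22: 1 × 221.8/1000 × 0.9209 = 0.20426
  23: 1 × 268.0/1000 × 0.9023 = 0.24182
  24: 1 × 291.6/1000 × 0.8984 = 0.26197
  25: 1 × 293.6/1000 × 0.8927 = 0.26210
  26: 1 × 315.5/1000 × 0.8756 = 0.27625
  27: 1 × 290.9/1000 × 0.8663 = 0.25201
  28: 1 × 268.8/1000 × 0.8635 = 0.23211
  29: 1 × 261.1/1000 × 0.8534 = 0.22282
  30: 1 × 183.9/1000 × 0.8444 = 0.15529
Sum = 2.53934
NRR = 0.490 × 2.53934 = 1.24428
With NRR above 1 the population is above replacement fertility.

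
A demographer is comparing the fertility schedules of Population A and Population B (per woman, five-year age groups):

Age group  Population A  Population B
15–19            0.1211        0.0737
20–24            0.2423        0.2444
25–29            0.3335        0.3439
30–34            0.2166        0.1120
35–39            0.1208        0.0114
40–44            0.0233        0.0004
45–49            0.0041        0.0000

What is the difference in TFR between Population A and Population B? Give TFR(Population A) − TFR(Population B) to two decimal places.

1.38

Population A:
  Sum of ASFRs = 0.1211 + 0.2423 + 0.3335 + 0.2166 + 0.1208 + 0.0233 + 0.0041 = 1.0617
  TFR = 5 × 1.0617 = 5.3085
Population B:
  Sum of ASFRs = 0.0737 + 0.2444 + 0.3439 + 0.1120 + 0.0114 + 0.0004 + 0.0000 = 0.7858
  TFR = 5 × 0.7858 = 3.929
Difference = 5.3085 − 3.929 = 1.3795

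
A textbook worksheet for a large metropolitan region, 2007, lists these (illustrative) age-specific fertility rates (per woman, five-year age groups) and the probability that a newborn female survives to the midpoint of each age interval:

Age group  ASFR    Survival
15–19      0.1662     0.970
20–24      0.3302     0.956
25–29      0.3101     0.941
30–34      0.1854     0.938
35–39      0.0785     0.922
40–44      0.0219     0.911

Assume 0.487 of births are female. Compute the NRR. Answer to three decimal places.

2.520

Proportion female at birth = 0.487.
Survival-weighted fertility by age (5·fₓ·Sₓ):
  15–19: 5 × 0.1662 × 0.970 = 0.80607
  20–24: 5 × 0.3302 × 0.956 = 1.57836
  25–29: 5 × 0.3101 × 0.941 = 1.45902
  30–34: 5 × 0.1854 × 0.938 = 0.86953
  35–39: 5 × 0.0785 × 0.922 = 0.36189
  40–44: 5 × 0.0219 × 0.911 = 0.09975
Sum = 5.17462
NRR = 0.487 × 5.17462 = 2.52004
NRR > 1, so each generation more than replaces itself.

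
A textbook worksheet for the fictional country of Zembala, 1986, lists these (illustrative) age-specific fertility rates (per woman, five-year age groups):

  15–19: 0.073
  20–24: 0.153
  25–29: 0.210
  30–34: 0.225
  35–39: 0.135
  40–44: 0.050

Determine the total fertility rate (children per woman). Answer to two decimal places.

Sum of ASFRs = 0.073 + 0.153 + 0.210 + 0.225 + 0.135 + 0.050 = 0.846
TFR = 5 × 0.846 = 4.23

4.23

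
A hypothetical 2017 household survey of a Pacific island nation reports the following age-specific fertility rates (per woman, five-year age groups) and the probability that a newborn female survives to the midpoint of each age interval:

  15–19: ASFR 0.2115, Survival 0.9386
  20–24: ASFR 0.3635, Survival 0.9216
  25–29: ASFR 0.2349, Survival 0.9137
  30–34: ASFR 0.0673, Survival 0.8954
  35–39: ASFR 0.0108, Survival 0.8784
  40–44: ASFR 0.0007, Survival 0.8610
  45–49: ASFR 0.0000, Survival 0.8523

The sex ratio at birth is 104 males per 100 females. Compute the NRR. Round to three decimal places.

2.006

Proportion female at birth = 100 / (100 + 104) = 0.49020.
Weighting each age-specific rate by interval width and survival:
  15–19: 5 × 0.2115 × 0.9386 = 0.99257
  20–24: 5 × 0.3635 × 0.9216 = 1.67501
  25–29: 5 × 0.2349 × 0.9137 = 1.07314
  30–34: 5 × 0.0673 × 0.8954 = 0.30130
  35–39: 5 × 0.0108 × 0.8784 = 0.04743
  40–44: 5 × 0.0007 × 0.8610 = 0.00301
  45–49: 5 × 0.0000 × 0.8523 = 0.00000
Sum = 4.09246
NRR = 0.49020 × 4.09246 = 2.00612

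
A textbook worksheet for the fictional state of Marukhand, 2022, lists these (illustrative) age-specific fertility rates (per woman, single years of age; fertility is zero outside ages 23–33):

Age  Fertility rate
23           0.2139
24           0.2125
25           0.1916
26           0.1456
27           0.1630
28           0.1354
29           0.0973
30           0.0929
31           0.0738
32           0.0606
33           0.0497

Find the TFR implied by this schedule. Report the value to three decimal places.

Sum of ASFRs = 0.2139 + 0.2125 + 0.1916 + 0.1456 + 0.1630 + 0.1354 + 0.0973 + 0.0929 + 0.0738 + 0.0606 + 0.0497 = 1.4363
TFR = 1.4363

1.436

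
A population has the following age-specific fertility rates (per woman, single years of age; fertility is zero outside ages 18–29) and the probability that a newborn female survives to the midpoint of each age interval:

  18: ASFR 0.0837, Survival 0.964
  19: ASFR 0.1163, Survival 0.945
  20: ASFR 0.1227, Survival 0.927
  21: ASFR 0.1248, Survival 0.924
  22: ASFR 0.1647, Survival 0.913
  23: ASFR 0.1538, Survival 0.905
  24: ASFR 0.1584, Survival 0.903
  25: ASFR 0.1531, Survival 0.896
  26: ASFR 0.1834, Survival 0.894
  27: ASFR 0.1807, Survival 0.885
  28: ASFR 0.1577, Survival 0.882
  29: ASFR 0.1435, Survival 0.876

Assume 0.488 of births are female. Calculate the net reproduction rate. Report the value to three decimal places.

Proportion female at birth = 0.488.
Each age group contributes 1 × ASFR × survival:
  18: 1 × 0.0837 × 0.964 = 0.08069
  19: 1 × 0.1163 × 0.945 = 0.10990
  20: 1 × 0.1227 × 0.927 = 0.11374
  21: 1 × 0.1248 × 0.924 = 0.11532
  22: 1 × 0.1647 × 0.913 = 0.15037
  23: 1 × 0.1538 × 0.905 = 0.13919
  24: 1 × 0.1584 × 0.903 = 0.14304
  25: 1 × 0.1531 × 0.896 = 0.13718
  26: 1 × 0.1834 × 0.894 = 0.16396
  27: 1 × 0.1807 × 0.885 = 0.15992
  28: 1 × 0.1577 × 0.882 = 0.13909
  29: 1 × 0.1435 × 0.876 = 0.12571
Sum = 1.57811
NRR = 0.488 × 1.57811 = 0.77012
NRR < 1, so the cohort does not fully replace itself.

0.770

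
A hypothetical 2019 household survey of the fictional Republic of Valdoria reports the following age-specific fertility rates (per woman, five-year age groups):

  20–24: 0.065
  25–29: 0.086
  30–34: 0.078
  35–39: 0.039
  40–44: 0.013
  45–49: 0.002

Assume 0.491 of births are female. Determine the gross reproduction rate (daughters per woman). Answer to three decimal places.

0.695

Proportion female at birth = 0.491.
Sum of ASFRs = 0.065 + 0.086 + 0.078 + 0.039 + 0.013 + 0.002 = 0.283
TFR = 5 × 0.283 = 1.415
GRR = 0.491 × 1.415 = 0.69477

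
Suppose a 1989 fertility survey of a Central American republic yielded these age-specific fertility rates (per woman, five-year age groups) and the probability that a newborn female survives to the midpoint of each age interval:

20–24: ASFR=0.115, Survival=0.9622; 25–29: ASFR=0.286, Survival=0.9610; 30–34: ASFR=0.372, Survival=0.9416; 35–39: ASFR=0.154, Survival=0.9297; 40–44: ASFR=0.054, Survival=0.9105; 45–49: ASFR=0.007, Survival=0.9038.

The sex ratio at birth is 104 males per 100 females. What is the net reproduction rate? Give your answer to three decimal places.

2.290

Proportion female at birth = 100 / (100 + 104) = 0.49020.
Survival-weighted fertility by age (5·fₓ·Sₓ):
  20–24: 5 × 0.115 × 0.9622 = 0.55327
  25–29: 5 × 0.286 × 0.9610 = 1.37423
  30–34: 5 × 0.372 × 0.9416 = 1.75138
  35–39: 5 × 0.154 × 0.9297 = 0.71587
  40–44: 5 × 0.054 × 0.9105 = 0.24584
  45–49: 5 × 0.007 × 0.9038 = 0.03163
Sum = 4.67222
NRR = 0.49020 × 4.67222 = 2.29032
With NRR above 1 the population is above replacement fertility.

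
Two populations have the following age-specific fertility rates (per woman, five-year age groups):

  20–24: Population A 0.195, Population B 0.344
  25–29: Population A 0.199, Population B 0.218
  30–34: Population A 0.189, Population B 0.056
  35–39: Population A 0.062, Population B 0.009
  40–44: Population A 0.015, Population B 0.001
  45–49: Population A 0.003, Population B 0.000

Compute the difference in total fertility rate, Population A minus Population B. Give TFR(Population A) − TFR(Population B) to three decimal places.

0.175

Population A:
  Sum of ASFRs = 0.195 + 0.199 + 0.189 + 0.062 + 0.015 + 0.003 = 0.663
  TFR = 5 × 0.663 = 3.315
Population B:
  Sum of ASFRs = 0.344 + 0.218 + 0.056 + 0.009 + 0.001 + 0.000 = 0.628
  TFR = 5 × 0.628 = 3.14
Difference = 3.315 − 3.14 = 0.175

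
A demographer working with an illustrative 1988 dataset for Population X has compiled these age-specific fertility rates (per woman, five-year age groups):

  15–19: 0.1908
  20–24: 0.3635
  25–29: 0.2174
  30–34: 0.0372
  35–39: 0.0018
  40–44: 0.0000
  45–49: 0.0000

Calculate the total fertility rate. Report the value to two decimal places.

Sum of ASFRs = 0.1908 + 0.3635 + 0.2174 + 0.0372 + 0.0018 + 0.0000 + 0.0000 = 0.8107
TFR = 5 × 0.8107 = 4.0535

4.05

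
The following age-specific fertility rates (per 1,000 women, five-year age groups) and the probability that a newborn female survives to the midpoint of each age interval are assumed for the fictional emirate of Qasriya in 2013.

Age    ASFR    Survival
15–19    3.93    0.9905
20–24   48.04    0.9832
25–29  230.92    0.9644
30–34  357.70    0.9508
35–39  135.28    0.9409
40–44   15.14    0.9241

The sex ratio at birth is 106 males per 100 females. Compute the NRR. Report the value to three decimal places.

1.833

Proportion female at birth = 100 / (100 + 106) = 0.48544.
Weighting each age-specific rate by interval width and survival:
  15–19: 5 × 3.93/1000 × 0.9905 = 0.01946
  20–24: 5 × 48.04/1000 × 0.9832 = 0.23616
  25–29: 5 × 230.92/1000 × 0.9644 = 1.11350
  30–34: 5 × 357.70/1000 × 0.9508 = 1.70051
  35–39: 5 × 135.28/1000 × 0.9409 = 0.63642
  40–44: 5 × 15.14/1000 × 0.9241 = 0.06995
Sum = 3.77600
NRR = 0.48544 × 3.77600 = 1.83302
An NRR exceeding 1 indicates intrinsic growth under these rates.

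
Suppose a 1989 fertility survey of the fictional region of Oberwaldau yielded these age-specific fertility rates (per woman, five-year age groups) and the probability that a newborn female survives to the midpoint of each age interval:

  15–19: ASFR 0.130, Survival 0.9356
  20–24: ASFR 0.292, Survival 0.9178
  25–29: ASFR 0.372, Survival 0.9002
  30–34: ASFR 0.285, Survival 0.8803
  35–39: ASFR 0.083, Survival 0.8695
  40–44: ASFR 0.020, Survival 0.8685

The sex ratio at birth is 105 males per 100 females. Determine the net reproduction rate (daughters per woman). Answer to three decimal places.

2.597

Proportion female at birth = 100 / (100 + 105) = 0.48780.
Survival-weighted fertility by age (5·fₓ·Sₓ):
  15–19: 5 × 0.130 × 0.9356 = 0.60814
  20–24: 5 × 0.292 × 0.9178 = 1.33999
  25–29: 5 × 0.372 × 0.9002 = 1.67437
  30–34: 5 × 0.285 × 0.8803 = 1.25443
  35–39: 5 × 0.083 × 0.8695 = 0.36084
  40–44: 5 × 0.020 × 0.8685 = 0.08685
Sum = 5.32462
NRR = 0.48780 × 5.32462 = 2.59735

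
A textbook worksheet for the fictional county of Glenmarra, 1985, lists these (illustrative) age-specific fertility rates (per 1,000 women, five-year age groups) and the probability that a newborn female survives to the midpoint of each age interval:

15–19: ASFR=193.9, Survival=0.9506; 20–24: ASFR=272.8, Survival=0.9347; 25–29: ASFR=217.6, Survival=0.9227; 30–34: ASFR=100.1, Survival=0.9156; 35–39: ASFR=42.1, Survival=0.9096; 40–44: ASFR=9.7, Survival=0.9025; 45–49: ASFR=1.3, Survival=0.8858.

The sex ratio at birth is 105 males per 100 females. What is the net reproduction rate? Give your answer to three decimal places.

1.902

Proportion female at birth = 100 / (100 + 105) = 0.48780.
Weighting each age-specific rate by interval width and survival:
  15–19: 5 × 193.9/1000 × 0.9506 = 0.92161
  20–24: 5 × 272.8/1000 × 0.9347 = 1.27493
  25–29: 5 × 217.6/1000 × 0.9227 = 1.00390
  30–34: 5 × 100.1/1000 × 0.9156 = 0.45826
  35–39: 5 × 42.1/1000 × 0.9096 = 0.19147
  40–44: 5 × 9.7/1000 × 0.9025 = 0.04377
  45–49: 5 × 1.3/1000 × 0.8858 = 0.00576
Sum = 3.89970
NRR = 0.48780 × 3.89970 = 1.90227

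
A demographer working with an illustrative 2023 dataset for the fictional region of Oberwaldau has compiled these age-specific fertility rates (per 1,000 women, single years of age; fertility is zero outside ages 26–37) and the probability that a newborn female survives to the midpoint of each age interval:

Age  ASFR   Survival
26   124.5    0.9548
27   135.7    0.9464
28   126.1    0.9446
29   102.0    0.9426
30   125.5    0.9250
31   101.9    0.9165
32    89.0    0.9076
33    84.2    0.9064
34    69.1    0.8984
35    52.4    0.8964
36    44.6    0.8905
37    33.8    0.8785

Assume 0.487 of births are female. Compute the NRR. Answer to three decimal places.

0.491

Proportion female at birth = 0.487.
Each age group contributes 1 × ASFR × survival:
  26: 1 × 124.5/1000 × 0.9548 = 0.11887
  27: 1 × 135.7/1000 × 0.9464 = 0.12843
  28: 1 × 126.1/1000 × 0.9446 = 0.11911
  29: 1 × 102.0/1000 × 0.9426 = 0.09615
  30: 1 × 125.5/1000 × 0.9250 = 0.11609
  31: 1 × 101.9/1000 × 0.9165 = 0.09339
  32: 1 × 89.0/1000 × 0.9076 = 0.08078
  33: 1 × 84.2/1000 × 0.9064 = 0.07632
  34: 1 × 69.1/1000 × 0.8984 = 0.06208
  35: 1 × 52.4/1000 × 0.8964 = 0.04697
  36: 1 × 44.6/1000 × 0.8905 = 0.03972
  37: 1 × 33.8/1000 × 0.8785 = 0.02969
Sum = 1.00760
NRR = 0.487 × 1.00760 = 0.49070
With NRR below 1 the population is below replacement fertility.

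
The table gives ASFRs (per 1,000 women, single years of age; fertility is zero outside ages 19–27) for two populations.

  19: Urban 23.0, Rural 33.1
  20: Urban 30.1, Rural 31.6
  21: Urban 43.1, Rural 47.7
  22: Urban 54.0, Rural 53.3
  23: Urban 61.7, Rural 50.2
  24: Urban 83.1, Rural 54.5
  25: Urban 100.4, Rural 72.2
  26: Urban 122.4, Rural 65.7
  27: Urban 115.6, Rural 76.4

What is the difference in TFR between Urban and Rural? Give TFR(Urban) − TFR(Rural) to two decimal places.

0.15

Urban:
  Sum of ASFRs = 23.0 + 30.1 + 43.1 + 54.0 + 61.7 + 83.1 + 100.4 + 122.4 + 115.6 = 633.4
  TFR = 633.4 / 1000 = 0.6334
Rural:
  Sum of ASFRs = 33.1 + 31.6 + 47.7 + 53.3 + 50.2 + 54.5 + 72.2 + 65.7 + 76.4 = 484.7
  TFR = 484.7 / 1000 = 0.4847
Difference = 0.6334 − 0.4847 = 0.1487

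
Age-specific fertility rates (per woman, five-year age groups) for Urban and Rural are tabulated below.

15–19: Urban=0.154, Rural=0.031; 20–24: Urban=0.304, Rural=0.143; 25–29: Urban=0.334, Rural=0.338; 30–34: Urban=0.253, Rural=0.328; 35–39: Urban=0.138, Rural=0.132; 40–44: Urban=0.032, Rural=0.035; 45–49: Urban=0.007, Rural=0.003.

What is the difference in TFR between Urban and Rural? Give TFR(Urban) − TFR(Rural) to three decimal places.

1.060

Urban:
  Sum of ASFRs = 0.154 + 0.304 + 0.334 + 0.253 + 0.138 + 0.032 + 0.007 = 1.222
  TFR = 5 × 1.222 = 6.11
Rural:
  Sum of ASFRs = 0.031 + 0.143 + 0.338 + 0.328 + 0.132 + 0.035 + 0.003 = 1.010
  TFR = 5 × 1.010 = 5.05
Difference = 6.11 − 5.05 = 1.06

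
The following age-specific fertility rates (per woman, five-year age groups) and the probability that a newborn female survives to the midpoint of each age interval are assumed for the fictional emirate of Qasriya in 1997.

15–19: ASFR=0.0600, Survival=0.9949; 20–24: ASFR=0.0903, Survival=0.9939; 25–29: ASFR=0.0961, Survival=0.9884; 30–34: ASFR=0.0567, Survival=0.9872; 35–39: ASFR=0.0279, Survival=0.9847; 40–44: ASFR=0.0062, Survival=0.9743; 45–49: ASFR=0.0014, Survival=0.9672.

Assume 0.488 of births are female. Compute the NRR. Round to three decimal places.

Proportion female at birth = 0.488.
Per-age-group product (5 × ASFR × survival probability):
  15–19: 5 × 0.0600 × 0.9949 = 0.29847
  20–24: 5 × 0.0903 × 0.9939 = 0.44875
  25–29: 5 × 0.0961 × 0.9884 = 0.47493
  30–34: 5 × 0.0567 × 0.9872 = 0.27987
  35–39: 5 × 0.0279 × 0.9847 = 0.13737
  40–44: 5 × 0.0062 × 0.9743 = 0.03020
  45–49: 5 × 0.0014 × 0.9672 = 0.00677
Sum = 1.67636
NRR = 0.488 × 1.67636 = 0.81806
An NRR under 1 implies long-run decline under these rates.

0.818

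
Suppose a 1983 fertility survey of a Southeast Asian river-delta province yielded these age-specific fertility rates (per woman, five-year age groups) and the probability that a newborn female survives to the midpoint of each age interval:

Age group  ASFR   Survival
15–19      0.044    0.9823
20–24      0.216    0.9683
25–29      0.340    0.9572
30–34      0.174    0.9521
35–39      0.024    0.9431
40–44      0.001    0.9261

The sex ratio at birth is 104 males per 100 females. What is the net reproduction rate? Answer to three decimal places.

Proportion female at birth = 100 / (100 + 104) = 0.49020.
Per-age-group product (5 × ASFR × survival probability):
  15–19: 5 × 0.044 × 0.9823 = 0.21611
  20–24: 5 × 0.216 × 0.9683 = 1.04576
  25–29: 5 × 0.340 × 0.9572 = 1.62724
  30–34: 5 × 0.174 × 0.9521 = 0.82833
  35–39: 5 × 0.024 × 0.9431 = 0.11317
  40–44: 5 × 0.001 × 0.9261 = 0.00463
Sum = 3.83524
NRR = 0.49020 × 3.83524 = 1.88003

1.880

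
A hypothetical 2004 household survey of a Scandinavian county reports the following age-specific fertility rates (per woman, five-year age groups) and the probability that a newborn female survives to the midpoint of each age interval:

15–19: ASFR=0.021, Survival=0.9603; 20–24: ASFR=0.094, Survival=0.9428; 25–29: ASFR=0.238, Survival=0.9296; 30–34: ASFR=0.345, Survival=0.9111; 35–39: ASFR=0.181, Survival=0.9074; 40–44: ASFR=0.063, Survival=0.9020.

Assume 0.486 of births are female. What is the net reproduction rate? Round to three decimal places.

2.103

Proportion female at birth = 0.486.
Each age group contributes 5 × ASFR × survival:
  15–19: 5 × 0.021 × 0.9603 = 0.10083
  20–24: 5 × 0.094 × 0.9428 = 0.44312
  25–29: 5 × 0.238 × 0.9296 = 1.10622
  30–34: 5 × 0.345 × 0.9111 = 1.57165
  35–39: 5 × 0.181 × 0.9074 = 0.82120
  40–44: 5 × 0.063 × 0.9020 = 0.28413
Sum = 4.32715
NRR = 0.486 × 4.32715 = 2.10299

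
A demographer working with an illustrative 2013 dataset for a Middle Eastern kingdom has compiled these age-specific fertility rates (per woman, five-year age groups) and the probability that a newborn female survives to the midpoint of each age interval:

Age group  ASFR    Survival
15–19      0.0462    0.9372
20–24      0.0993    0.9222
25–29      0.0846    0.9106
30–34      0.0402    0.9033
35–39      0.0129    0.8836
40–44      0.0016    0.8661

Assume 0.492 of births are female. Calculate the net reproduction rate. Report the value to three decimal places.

0.642

Proportion female at birth = 0.492.
Each age group contributes 5 × ASFR × survival:
  15–19: 5 × 0.0462 × 0.9372 = 0.21649
  20–24: 5 × 0.0993 × 0.9222 = 0.45787
  25–29: 5 × 0.0846 × 0.9106 = 0.38518
  30–34: 5 × 0.0402 × 0.9033 = 0.18156
  35–39: 5 × 0.0129 × 0.8836 = 0.05699
  40–44: 5 × 0.0016 × 0.8661 = 0.00693
Sum = 1.30502
NRR = 0.492 × 1.30502 = 0.64207
NRR < 1, so the cohort does not fully replace itself.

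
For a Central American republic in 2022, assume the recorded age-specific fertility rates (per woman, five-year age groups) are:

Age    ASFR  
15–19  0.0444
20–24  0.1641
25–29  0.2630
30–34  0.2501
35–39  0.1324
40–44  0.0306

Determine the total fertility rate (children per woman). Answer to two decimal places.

4.42

Sum of ASFRs = 0.0444 + 0.1641 + 0.2630 + 0.2501 + 0.1324 + 0.0306 = 0.8846
TFR = 5 × 0.8846 = 4.423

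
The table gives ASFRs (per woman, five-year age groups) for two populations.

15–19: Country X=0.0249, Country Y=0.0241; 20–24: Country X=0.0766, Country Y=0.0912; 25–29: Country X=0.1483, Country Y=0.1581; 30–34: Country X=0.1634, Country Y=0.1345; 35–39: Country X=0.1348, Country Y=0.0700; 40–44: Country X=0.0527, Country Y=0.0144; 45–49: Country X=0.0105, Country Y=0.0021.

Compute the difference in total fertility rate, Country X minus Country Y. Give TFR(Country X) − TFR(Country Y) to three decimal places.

0.584

Country X:
  Sum of ASFRs = 0.0249 + 0.0766 + 0.1483 + 0.1634 + 0.1348 + 0.0527 + 0.0105 = 0.6112
  TFR = 5 × 0.6112 = 3.056
Country Y:
  Sum of ASFRs = 0.0241 + 0.0912 + 0.1581 + 0.1345 + 0.0700 + 0.0144 + 0.0021 = 0.4944
  TFR = 5 × 0.4944 = 2.472
Difference = 3.056 − 2.472 = 0.584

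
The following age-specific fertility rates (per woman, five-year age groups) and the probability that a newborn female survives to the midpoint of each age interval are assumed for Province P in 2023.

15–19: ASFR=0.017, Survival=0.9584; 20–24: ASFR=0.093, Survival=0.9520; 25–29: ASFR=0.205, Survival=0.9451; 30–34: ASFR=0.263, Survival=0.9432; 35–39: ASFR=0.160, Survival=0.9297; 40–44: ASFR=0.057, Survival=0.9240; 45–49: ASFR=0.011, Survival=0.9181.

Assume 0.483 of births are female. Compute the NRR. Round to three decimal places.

Proportion female at birth = 0.483.
Weighting each age-specific rate by interval width and survival:
  15–19: 5 × 0.017 × 0.9584 = 0.08146
  20–24: 5 × 0.093 × 0.9520 = 0.44268
  25–29: 5 × 0.205 × 0.9451 = 0.96873
  30–34: 5 × 0.263 × 0.9432 = 1.24031
  35–39: 5 × 0.160 × 0.9297 = 0.74376
  40–44: 5 × 0.057 × 0.9240 = 0.26334
  45–49: 5 × 0.011 × 0.9181 = 0.05050
Sum = 3.79078
NRR = 0.483 × 3.79078 = 1.83095
With NRR above 1 the population is above replacement fertility.

1.831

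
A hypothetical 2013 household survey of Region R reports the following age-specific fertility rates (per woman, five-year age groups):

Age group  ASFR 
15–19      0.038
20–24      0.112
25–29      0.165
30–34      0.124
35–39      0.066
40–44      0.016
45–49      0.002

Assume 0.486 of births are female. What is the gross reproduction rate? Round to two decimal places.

1.27

Proportion female at birth = 0.486.
Sum of ASFRs = 0.038 + 0.112 + 0.165 + 0.124 + 0.066 + 0.016 + 0.002 = 0.523
TFR = 5 × 0.523 = 2.615
GRR = 0.486 × 2.615 = 1.27089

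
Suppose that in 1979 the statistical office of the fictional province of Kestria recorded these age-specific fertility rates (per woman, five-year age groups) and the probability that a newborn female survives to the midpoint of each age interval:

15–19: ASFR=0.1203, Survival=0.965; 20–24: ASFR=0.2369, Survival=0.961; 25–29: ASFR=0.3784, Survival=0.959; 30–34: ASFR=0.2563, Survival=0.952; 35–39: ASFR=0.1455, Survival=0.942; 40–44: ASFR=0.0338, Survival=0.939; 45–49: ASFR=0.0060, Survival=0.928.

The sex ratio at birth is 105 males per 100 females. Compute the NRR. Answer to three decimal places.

2.744

Proportion female at birth = 100 / (100 + 105) = 0.48780.
Weighting each age-specific rate by interval width and survival:
  15–19: 5 × 0.1203 × 0.965 = 0.58045
  20–24: 5 × 0.2369 × 0.961 = 1.13830
  25–29: 5 × 0.3784 × 0.959 = 1.81443
  30–34: 5 × 0.2563 × 0.952 = 1.21999
  35–39: 5 × 0.1455 × 0.942 = 0.68531
  40–44: 5 × 0.0338 × 0.939 = 0.15869
  45–49: 5 × 0.0060 × 0.928 = 0.02784
Sum = 5.62501
NRR = 0.48780 × 5.62501 = 2.74388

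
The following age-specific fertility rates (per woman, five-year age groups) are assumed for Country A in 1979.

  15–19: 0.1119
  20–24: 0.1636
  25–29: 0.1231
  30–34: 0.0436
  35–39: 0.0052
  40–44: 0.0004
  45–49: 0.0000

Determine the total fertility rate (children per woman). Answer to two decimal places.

2.24

Sum of ASFRs = 0.1119 + 0.1636 + 0.1231 + 0.0436 + 0.0052 + 0.0004 + 0.0000 = 0.4478
TFR = 5 × 0.4478 = 2.239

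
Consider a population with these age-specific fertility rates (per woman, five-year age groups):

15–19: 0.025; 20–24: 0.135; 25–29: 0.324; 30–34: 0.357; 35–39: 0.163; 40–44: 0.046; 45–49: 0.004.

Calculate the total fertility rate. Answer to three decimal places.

Sum of ASFRs = 0.025 + 0.135 + 0.324 + 0.357 + 0.163 + 0.046 + 0.004 = 1.054
TFR = 5 × 1.054 = 5.27

5.270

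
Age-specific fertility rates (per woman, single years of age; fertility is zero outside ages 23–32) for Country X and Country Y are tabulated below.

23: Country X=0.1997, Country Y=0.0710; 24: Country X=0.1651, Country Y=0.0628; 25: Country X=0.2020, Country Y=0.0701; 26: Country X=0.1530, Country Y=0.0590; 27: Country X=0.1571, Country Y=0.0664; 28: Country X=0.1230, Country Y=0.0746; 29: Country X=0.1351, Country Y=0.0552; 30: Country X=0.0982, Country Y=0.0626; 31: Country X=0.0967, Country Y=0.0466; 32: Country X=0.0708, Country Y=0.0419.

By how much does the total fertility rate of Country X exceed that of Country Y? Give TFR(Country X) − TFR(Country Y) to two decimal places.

0.79

Country X:
  Sum of ASFRs = 0.1997 + 0.1651 + 0.2020 + 0.1530 + 0.1571 + 0.1230 + 0.1351 + 0.0982 + 0.0967 + 0.0708 = 1.4007
  TFR = 1.4007
Country Y:
  Sum of ASFRs = 0.0710 + 0.0628 + 0.0701 + 0.0590 + 0.0664 + 0.0746 + 0.0552 + 0.0626 + 0.0466 + 0.0419 = 0.6102
  TFR = 0.6102
Difference = 1.4007 − 0.6102 = 0.7905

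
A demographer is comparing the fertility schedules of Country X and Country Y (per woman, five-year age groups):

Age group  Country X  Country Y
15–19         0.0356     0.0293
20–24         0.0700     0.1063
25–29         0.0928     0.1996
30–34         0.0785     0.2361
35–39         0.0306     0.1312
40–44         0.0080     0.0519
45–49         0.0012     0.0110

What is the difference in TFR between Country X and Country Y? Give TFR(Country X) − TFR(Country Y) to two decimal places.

Country X:
  Sum of ASFRs = 0.0356 + 0.0700 + 0.0928 + 0.0785 + 0.0306 + 0.0080 + 0.0012 = 0.3167
  TFR = 5 × 0.3167 = 1.5835
Country Y:
  Sum of ASFRs = 0.0293 + 0.1063 + 0.1996 + 0.2361 + 0.1312 + 0.0519 + 0.0110 = 0.7654
  TFR = 5 × 0.7654 = 3.827
Difference = 1.5835 − 3.827 = -2.2435

-2.24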